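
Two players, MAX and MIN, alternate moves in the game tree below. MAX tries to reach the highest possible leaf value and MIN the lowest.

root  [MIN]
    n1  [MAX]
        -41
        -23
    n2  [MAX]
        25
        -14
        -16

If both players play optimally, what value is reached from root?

-23

n1 (MAX): max(-41, -23) = -23
n2 (MAX): max(25, -14, -16) = 25
root (MIN): min(-23, 25) = -23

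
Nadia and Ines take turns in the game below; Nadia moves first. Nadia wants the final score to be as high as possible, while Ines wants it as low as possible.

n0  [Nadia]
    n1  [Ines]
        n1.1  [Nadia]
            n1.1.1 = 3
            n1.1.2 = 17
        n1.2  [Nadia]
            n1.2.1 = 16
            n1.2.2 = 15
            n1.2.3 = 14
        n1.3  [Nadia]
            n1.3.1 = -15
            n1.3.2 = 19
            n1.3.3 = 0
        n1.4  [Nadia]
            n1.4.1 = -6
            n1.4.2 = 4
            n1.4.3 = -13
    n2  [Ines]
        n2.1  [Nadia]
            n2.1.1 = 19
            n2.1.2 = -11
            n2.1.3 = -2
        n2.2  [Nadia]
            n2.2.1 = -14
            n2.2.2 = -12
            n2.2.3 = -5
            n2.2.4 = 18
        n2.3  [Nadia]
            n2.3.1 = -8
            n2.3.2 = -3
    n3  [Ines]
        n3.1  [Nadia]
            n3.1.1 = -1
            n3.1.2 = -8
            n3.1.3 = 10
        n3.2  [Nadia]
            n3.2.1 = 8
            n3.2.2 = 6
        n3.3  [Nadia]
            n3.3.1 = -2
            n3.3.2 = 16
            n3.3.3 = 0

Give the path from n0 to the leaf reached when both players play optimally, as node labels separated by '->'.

n0 -> n3 -> n3.2 -> n3.2.1

n1.1 (Nadia): max(3, 17) = 17
n1.2 (Nadia): max(16, 15, 14) = 16
n1.3 (Nadia): max(-15, 19, 0) = 19
n1.4 (Nadia): max(-6, 4, -13) = 4
n1 (Ines): min(17, 16, 19, 4) = 4
n2.1 (Nadia): max(19, -11, -2) = 19
n2.2 (Nadia): max(-14, -12, -5, 18) = 18
n2.3 (Nadia): max(-8, -3) = -3
n2 (Ines): min(19, 18, -3) = -3
n3.1 (Nadia): max(-1, -8, 10) = 10
n3.2 (Nadia): max(8, 6) = 8
n3.3 (Nadia): max(-2, 16, 0) = 16
n3 (Ines): min(10, 8, 16) = 8
n0 (Nadia): max(4, -3, 8) = 8
At n0, Nadia picks n3 (highest: 8).
At n3, Ines picks n3.2 (lowest: 8).
At n3.2, Nadia picks n3.2.1 (highest: 8).
Terminal value 8.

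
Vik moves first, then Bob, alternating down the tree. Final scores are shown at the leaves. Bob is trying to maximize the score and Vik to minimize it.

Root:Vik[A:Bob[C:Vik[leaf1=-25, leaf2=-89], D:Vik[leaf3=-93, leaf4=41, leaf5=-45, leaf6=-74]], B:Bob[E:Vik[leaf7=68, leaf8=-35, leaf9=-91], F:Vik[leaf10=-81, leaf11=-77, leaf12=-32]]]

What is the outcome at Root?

-89

C (Vik): min(-25, -89) = -89
D (Vik): min(-93, 41, -45, -74) = -93
A (Bob): max(-89, -93) = -89
E (Vik): min(68, -35, -91) = -91
F (Vik): min(-81, -77, -32) = -81
B (Bob): max(-91, -81) = -81
Root (Vik): min(-89, -81) = -89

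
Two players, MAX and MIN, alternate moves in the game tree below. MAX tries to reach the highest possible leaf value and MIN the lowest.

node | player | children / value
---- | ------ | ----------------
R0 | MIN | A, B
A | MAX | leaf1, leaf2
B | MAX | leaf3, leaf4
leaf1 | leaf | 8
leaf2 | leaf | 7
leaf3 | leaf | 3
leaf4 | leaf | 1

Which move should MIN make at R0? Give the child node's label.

B

A (MAX): max(8, 7) = 8
B (MAX): max(3, 1) = 3
R0 (MIN): min(8, 3) = 3
MIN at R0 wants the lowest of {A=8, B=3}, so chooses B.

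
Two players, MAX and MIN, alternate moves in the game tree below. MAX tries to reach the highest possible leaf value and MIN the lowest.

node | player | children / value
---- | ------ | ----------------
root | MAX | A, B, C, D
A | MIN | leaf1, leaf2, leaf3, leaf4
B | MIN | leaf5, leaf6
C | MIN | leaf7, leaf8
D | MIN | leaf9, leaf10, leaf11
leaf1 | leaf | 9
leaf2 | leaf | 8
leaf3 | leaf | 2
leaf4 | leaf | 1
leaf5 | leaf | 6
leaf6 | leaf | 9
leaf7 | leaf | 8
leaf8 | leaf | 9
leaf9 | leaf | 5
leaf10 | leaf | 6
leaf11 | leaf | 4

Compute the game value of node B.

6

B (MIN): min(6, 9) = 6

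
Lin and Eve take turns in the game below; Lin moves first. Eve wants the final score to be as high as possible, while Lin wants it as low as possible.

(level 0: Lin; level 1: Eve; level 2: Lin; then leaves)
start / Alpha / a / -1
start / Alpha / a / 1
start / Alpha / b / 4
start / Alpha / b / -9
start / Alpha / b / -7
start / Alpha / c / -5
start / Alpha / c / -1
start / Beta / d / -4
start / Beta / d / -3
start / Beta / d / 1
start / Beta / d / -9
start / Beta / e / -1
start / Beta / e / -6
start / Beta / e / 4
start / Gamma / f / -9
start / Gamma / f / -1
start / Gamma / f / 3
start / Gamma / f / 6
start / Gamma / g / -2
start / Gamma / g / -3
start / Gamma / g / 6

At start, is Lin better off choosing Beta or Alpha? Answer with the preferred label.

Beta

d (Lin): min(-4, -3, 1, -9) = -9
e (Lin): min(-1, -6, 4) = -6
Beta (Eve): max(-9, -6) = -6
a (Lin): min(-1, 1) = -1
b (Lin): min(4, -9, -7) = -9
c (Lin): min(-5, -1) = -5
Alpha (Eve): max(-1, -9, -5) = -1
Lin prefers the lower value; Beta=-6, Alpha=-1. Beta is better since -6 < -1.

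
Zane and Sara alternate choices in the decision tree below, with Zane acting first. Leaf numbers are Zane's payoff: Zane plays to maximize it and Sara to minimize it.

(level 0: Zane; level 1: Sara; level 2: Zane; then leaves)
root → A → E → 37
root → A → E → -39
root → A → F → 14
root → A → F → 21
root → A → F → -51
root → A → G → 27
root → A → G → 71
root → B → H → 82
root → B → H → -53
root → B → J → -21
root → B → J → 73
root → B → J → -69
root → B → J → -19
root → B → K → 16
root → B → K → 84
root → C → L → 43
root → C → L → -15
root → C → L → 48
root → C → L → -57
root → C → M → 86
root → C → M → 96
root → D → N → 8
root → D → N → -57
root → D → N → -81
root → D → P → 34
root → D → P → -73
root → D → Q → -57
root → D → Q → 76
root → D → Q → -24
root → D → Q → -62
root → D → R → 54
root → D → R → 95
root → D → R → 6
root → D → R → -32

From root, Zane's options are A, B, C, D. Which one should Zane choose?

E (Zane): max(37, -39) = 37
F (Zane): max(14, 21, -51) = 21
G (Zane): max(27, 71) = 71
A (Sara): min(37, 21, 71) = 21
H (Zane): max(82, -53) = 82
J (Zane): max(-21, 73, -69, -19) = 73
K (Zane): max(16, 84) = 84
B (Sara): min(82, 73, 84) = 73
L (Zane): max(43, -15, 48, -57) = 48
M (Zane): max(86, 96) = 96
C (Sara): min(48, 96) = 48
N (Zane): max(8, -57, -81) = 8
P (Zane): max(34, -73) = 34
Q (Zane): max(-57, 76, -24, -62) = 76
R (Zane): max(54, 95, 6, -32) = 95
D (Sara): min(8, 34, 76, 95) = 8
root (Zane): max(21, 73, 48, 8) = 73
Zane at root wants the highest of {A=21, B=73, C=48, D=8}, so chooses B.

B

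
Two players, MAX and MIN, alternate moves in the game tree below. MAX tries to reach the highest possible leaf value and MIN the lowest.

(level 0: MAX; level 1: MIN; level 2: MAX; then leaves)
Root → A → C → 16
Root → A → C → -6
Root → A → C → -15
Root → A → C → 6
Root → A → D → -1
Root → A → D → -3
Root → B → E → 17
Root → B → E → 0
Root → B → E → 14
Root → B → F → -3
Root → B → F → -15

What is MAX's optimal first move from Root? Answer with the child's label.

C (MAX): max(16, -6, -15, 6) = 16
D (MAX): max(-1, -3) = -1
A (MIN): min(16, -1) = -1
E (MAX): max(17, 0, 14) = 17
F (MAX): max(-3, -15) = -3
B (MIN): min(17, -3) = -3
Root (MAX): max(-1, -3) = -1
MAX at Root wants the highest of {A=-1, B=-3}, so chooses A.

A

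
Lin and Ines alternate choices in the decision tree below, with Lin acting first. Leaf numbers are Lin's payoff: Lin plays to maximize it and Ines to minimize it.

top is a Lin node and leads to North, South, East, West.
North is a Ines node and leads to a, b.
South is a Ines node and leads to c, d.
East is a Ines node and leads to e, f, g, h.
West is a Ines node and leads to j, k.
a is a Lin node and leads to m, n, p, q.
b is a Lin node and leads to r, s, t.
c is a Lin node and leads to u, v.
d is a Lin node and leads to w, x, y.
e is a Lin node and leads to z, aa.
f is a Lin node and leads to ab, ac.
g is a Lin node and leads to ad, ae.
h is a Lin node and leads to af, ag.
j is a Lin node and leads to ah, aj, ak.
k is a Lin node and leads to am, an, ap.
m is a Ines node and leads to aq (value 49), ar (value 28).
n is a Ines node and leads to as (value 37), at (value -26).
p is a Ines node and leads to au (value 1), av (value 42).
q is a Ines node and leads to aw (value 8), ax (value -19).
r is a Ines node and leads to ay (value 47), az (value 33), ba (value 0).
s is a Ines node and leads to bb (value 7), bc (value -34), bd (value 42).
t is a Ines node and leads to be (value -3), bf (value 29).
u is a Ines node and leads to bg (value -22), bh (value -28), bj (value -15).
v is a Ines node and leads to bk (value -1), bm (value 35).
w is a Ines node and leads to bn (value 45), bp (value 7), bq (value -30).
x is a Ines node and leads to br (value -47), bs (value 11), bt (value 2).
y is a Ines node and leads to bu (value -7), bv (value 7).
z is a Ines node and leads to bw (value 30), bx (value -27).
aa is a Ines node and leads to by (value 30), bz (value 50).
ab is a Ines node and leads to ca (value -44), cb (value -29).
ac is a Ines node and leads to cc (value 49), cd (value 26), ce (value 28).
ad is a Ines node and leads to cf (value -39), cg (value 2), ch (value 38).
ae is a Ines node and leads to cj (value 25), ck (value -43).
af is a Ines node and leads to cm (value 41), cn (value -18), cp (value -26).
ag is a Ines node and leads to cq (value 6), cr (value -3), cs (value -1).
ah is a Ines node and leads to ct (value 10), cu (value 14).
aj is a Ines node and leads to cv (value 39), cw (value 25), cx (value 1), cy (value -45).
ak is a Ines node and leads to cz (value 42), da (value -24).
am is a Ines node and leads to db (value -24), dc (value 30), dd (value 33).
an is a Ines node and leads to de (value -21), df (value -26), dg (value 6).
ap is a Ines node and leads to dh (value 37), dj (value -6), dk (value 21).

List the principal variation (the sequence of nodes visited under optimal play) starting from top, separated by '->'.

top -> North -> b -> r -> ba

m (Ines): min(49, 28) = 28
n (Ines): min(37, -26) = -26
p (Ines): min(1, 42) = 1
q (Ines): min(8, -19) = -19
a (Lin): max(28, -26, 1, -19) = 28
r (Ines): min(47, 33, 0) = 0
s (Ines): min(7, -34, 42) = -34
t (Ines): min(-3, 29) = -3
b (Lin): max(0, -34, -3) = 0
North (Ines): min(28, 0) = 0
u (Ines): min(-22, -28, -15) = -28
v (Ines): min(-1, 35) = -1
c (Lin): max(-28, -1) = -1
w (Ines): min(45, 7, -30) = -30
x (Ines): min(-47, 11, 2) = -47
y (Ines): min(-7, 7) = -7
d (Lin): max(-30, -47, -7) = -7
South (Ines): min(-1, -7) = -7
z (Ines): min(30, -27) = -27
aa (Ines): min(30, 50) = 30
e (Lin): max(-27, 30) = 30
ab (Ines): min(-44, -29) = -44
ac (Ines): min(49, 26, 28) = 26
f (Lin): max(-44, 26) = 26
ad (Ines): min(-39, 2, 38) = -39
ae (Ines): min(25, -43) = -43
g (Lin): max(-39, -43) = -39
af (Ines): min(41, -18, -26) = -26
ag (Ines): min(6, -3, -1) = -3
h (Lin): max(-26, -3) = -3
East (Ines): min(30, 26, -39, -3) = -39
ah (Ines): min(10, 14) = 10
aj (Ines): min(39, 25, 1, -45) = -45
ak (Ines): min(42, -24) = -24
j (Lin): max(10, -45, -24) = 10
am (Ines): min(-24, 30, 33) = -24
an (Ines): min(-21, -26, 6) = -26
ap (Ines): min(37, -6, 21) = -6
k (Lin): max(-24, -26, -6) = -6
West (Ines): min(10, -6) = -6
top (Lin): max(0, -7, -39, -6) = 0
At top, Lin picks North (highest: 0).
At North, Ines picks b (lowest: 0).
At b, Lin picks r (highest: 0).
At r, Ines picks ba (lowest: 0).
Terminal value 0.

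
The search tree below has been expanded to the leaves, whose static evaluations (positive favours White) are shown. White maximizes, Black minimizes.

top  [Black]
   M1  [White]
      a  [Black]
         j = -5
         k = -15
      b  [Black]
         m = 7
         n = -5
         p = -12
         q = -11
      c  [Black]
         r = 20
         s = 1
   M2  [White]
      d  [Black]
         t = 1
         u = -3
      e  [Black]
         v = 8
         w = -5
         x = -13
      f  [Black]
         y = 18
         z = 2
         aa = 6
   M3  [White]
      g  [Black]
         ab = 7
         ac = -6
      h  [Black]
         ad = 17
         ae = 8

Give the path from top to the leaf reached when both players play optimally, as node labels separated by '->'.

top -> M1 -> c -> s

a (Black): min(-5, -15) = -15
b (Black): min(7, -5, -12, -11) = -12
c (Black): min(20, 1) = 1
M1 (White): max(-15, -12, 1) = 1
d (Black): min(1, -3) = -3
e (Black): min(8, -5, -13) = -13
f (Black): min(18, 2, 6) = 2
M2 (White): max(-3, -13, 2) = 2
g (Black): min(7, -6) = -6
h (Black): min(17, 8) = 8
M3 (White): max(-6, 8) = 8
top (Black): min(1, 2, 8) = 1
At top, Black picks M1 (lowest: 1).
At M1, White picks c (highest: 1).
At c, Black picks s (lowest: 1).
Terminal value 1.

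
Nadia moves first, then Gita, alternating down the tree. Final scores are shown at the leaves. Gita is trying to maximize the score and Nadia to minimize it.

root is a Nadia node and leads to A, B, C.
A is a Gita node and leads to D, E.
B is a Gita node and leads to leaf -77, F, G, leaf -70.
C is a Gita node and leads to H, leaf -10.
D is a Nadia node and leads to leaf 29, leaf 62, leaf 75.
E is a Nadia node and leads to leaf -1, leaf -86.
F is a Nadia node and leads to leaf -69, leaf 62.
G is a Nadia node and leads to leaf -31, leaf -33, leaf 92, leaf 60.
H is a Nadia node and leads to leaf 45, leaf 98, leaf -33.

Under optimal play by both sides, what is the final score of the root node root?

D (Nadia): min(29, 62, 75) = 29
E (Nadia): min(-1, -86) = -86
A (Gita): max(29, -86) = 29
F (Nadia): min(-69, 62) = -69
G (Nadia): min(-31, -33, 92, 60) = -33
B (Gita): max(-77, -69, -33, -70) = -33
H (Nadia): min(45, 98, -33) = -33
C (Gita): max(-33, -10) = -10
root (Nadia): min(29, -33, -10) = -33

-33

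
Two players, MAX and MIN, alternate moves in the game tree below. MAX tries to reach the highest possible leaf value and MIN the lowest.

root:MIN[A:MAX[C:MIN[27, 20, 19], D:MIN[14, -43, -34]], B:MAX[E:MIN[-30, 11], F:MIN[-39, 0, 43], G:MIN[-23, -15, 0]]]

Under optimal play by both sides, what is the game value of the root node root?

-23

C (MIN): min(27, 20, 19) = 19
D (MIN): min(14, -43, -34) = -43
A (MAX): max(19, -43) = 19
E (MIN): min(-30, 11) = -30
F (MIN): min(-39, 0, 43) = -39
G (MIN): min(-23, -15, 0) = -23
B (MAX): max(-30, -39, -23) = -23
root (MIN): min(19, -23) = -23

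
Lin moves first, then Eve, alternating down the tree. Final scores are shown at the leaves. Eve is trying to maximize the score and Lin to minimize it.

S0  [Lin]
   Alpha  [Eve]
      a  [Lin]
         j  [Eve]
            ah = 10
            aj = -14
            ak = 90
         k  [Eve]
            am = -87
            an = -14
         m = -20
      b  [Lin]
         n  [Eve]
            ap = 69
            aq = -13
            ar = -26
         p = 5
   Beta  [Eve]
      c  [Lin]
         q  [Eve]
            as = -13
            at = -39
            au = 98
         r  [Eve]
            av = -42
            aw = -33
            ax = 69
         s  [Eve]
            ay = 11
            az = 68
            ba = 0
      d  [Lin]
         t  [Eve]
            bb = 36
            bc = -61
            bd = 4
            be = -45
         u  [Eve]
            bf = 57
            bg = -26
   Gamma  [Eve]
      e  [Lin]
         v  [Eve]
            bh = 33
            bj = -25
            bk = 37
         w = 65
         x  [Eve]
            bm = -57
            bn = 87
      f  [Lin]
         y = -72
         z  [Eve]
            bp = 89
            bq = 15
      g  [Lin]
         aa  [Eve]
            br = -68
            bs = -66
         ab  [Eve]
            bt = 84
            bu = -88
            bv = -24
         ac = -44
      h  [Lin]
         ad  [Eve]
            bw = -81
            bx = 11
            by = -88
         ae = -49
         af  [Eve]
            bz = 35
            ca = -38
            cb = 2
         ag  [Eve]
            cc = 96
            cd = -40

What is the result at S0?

j (Eve): max(10, -14, 90) = 90
k (Eve): max(-87, -14) = -14
a (Lin): min(90, -14, -20) = -20
n (Eve): max(69, -13, -26) = 69
b (Lin): min(69, 5) = 5
Alpha (Eve): max(-20, 5) = 5
q (Eve): max(-13, -39, 98) = 98
r (Eve): max(-42, -33, 69) = 69
s (Eve): max(11, 68, 0) = 68
c (Lin): min(98, 69, 68) = 68
t (Eve): max(36, -61, 4, -45) = 36
u (Eve): max(57, -26) = 57
d (Lin): min(36, 57) = 36
Beta (Eve): max(68, 36) = 68
v (Eve): max(33, -25, 37) = 37
x (Eve): max(-57, 87) = 87
e (Lin): min(37, 65, 87) = 37
z (Eve): max(89, 15) = 89
f (Lin): min(-72, 89) = -72
aa (Eve): max(-68, -66) = -66
ab (Eve): max(84, -88, -24) = 84
g (Lin): min(-66, 84, -44) = -66
ad (Eve): max(-81, 11, -88) = 11
af (Eve): max(35, -38, 2) = 35
ag (Eve): max(96, -40) = 96
h (Lin): min(11, -49, 35, 96) = -49
Gamma (Eve): max(37, -72, -66, -49) = 37
S0 (Lin): min(5, 68, 37) = 5

5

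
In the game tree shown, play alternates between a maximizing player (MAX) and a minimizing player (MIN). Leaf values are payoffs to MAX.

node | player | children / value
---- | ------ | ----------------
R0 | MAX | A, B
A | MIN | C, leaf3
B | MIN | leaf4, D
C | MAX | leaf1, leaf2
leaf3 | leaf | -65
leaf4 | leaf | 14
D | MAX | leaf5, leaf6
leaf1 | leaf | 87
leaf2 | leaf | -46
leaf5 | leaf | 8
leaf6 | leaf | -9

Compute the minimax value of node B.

D (MAX): max(8, -9) = 8
B (MIN): min(14, 8) = 8

8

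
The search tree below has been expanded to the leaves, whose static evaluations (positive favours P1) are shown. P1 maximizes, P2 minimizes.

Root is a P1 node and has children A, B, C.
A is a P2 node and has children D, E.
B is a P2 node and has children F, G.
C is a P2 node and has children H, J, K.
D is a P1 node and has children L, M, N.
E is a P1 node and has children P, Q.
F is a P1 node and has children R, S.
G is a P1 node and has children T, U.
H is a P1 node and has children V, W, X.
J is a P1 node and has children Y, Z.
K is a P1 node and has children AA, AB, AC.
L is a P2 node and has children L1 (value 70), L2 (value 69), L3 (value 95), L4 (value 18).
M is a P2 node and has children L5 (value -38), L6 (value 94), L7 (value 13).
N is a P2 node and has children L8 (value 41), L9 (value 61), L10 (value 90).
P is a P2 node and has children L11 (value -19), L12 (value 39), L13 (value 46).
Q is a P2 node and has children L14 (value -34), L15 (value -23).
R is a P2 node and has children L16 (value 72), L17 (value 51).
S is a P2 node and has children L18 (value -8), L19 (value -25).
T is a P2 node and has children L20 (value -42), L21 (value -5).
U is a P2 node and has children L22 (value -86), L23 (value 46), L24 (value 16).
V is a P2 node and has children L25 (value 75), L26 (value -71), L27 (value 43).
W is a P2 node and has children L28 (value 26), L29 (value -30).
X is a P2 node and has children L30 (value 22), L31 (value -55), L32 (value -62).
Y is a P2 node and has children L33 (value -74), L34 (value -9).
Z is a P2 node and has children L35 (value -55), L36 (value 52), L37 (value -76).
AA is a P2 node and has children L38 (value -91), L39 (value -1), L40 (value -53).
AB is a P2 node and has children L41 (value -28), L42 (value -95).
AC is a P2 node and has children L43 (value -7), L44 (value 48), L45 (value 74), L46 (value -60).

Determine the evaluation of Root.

L (P2): min(70, 69, 95, 18) = 18
M (P2): min(-38, 94, 13) = -38
N (P2): min(41, 61, 90) = 41
D (P1): max(18, -38, 41) = 41
P (P2): min(-19, 39, 46) = -19
Q (P2): min(-34, -23) = -34
E (P1): max(-19, -34) = -19
A (P2): min(41, -19) = -19
R (P2): min(72, 51) = 51
S (P2): min(-8, -25) = -25
F (P1): max(51, -25) = 51
T (P2): min(-42, -5) = -42
U (P2): min(-86, 46, 16) = -86
G (P1): max(-42, -86) = -42
B (P2): min(51, -42) = -42
V (P2): min(75, -71, 43) = -71
W (P2): min(26, -30) = -30
X (P2): min(22, -55, -62) = -62
H (P1): max(-71, -30, -62) = -30
Y (P2): min(-74, -9) = -74
Z (P2): min(-55, 52, -76) = -76
J (P1): max(-74, -76) = -74
AA (P2): min(-91, -1, -53) = -91
AB (P2): min(-28, -95) = -95
AC (P2): min(-7, 48, 74, -60) = -60
K (P1): max(-91, -95, -60) = -60
C (P2): min(-30, -74, -60) = -74
Root (P1): max(-19, -42, -74) = -19

-19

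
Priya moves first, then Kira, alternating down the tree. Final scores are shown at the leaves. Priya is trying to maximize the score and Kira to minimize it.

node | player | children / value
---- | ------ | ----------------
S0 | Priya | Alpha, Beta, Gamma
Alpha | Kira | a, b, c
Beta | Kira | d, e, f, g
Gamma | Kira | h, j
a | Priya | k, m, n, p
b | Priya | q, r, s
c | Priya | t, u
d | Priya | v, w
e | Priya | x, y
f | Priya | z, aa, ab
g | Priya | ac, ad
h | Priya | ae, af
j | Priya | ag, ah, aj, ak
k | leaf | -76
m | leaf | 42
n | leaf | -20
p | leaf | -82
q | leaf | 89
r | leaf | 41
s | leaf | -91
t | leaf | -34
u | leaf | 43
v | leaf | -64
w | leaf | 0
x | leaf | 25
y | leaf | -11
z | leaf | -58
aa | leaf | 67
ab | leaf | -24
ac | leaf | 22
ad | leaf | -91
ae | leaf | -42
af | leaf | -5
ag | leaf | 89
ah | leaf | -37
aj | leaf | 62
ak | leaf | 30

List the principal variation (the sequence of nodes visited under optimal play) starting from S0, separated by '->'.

S0 -> Alpha -> a -> m

a (Priya): max(-76, 42, -20, -82) = 42
b (Priya): max(89, 41, -91) = 89
c (Priya): max(-34, 43) = 43
Alpha (Kira): min(42, 89, 43) = 42
d (Priya): max(-64, 0) = 0
e (Priya): max(25, -11) = 25
f (Priya): max(-58, 67, -24) = 67
g (Priya): max(22, -91) = 22
Beta (Kira): min(0, 25, 67, 22) = 0
h (Priya): max(-42, -5) = -5
j (Priya): max(89, -37, 62, 30) = 89
Gamma (Kira): min(-5, 89) = -5
S0 (Priya): max(42, 0, -5) = 42
At S0, Priya picks Alpha (highest: 42).
At Alpha, Kira picks a (lowest: 42).
At a, Priya picks m (highest: 42).
Terminal value 42.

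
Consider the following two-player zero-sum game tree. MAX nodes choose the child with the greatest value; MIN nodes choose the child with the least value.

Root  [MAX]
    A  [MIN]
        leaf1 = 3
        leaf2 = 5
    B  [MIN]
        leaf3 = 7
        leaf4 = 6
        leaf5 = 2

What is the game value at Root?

3

A (MIN): min(3, 5) = 3
B (MIN): min(7, 6, 2) = 2
Root (MAX): max(3, 2) = 3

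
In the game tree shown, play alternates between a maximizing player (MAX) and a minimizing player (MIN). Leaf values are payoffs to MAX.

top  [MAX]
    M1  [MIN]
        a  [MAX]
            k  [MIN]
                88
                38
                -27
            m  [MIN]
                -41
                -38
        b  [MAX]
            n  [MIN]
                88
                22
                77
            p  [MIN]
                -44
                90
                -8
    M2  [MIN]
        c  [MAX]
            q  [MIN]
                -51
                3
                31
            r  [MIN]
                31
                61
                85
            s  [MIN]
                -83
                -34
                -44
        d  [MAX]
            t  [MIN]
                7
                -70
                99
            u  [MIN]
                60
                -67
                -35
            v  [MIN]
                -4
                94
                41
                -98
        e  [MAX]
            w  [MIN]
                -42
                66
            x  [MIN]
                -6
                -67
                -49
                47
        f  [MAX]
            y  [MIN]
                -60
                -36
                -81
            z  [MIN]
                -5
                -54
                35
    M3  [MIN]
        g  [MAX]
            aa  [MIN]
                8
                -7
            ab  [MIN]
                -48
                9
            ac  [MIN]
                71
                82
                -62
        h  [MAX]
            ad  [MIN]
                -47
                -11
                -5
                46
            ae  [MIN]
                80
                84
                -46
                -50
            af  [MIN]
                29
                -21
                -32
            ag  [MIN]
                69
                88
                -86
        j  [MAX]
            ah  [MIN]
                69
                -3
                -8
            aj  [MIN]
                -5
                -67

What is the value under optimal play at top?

k (MIN): min(88, 38, -27) = -27
m (MIN): min(-41, -38) = -41
a (MAX): max(-27, -41) = -27
n (MIN): min(88, 22, 77) = 22
p (MIN): min(-44, 90, -8) = -44
b (MAX): max(22, -44) = 22
M1 (MIN): min(-27, 22) = -27
q (MIN): min(-51, 3, 31) = -51
r (MIN): min(31, 61, 85) = 31
s (MIN): min(-83, -34, -44) = -83
c (MAX): max(-51, 31, -83) = 31
t (MIN): min(7, -70, 99) = -70
u (MIN): min(60, -67, -35) = -67
v (MIN): min(-4, 94, 41, -98) = -98
d (MAX): max(-70, -67, -98) = -67
w (MIN): min(-42, 66) = -42
x (MIN): min(-6, -67, -49, 47) = -67
e (MAX): max(-42, -67) = -42
y (MIN): min(-60, -36, -81) = -81
z (MIN): min(-5, -54, 35) = -54
f (MAX): max(-81, -54) = -54
M2 (MIN): min(31, -67, -42, -54) = -67
aa (MIN): min(8, -7) = -7
ab (MIN): min(-48, 9) = -48
ac (MIN): min(71, 82, -62) = -62
g (MAX): max(-7, -48, -62) = -7
ad (MIN): min(-47, -11, -5, 46) = -47
ae (MIN): min(80, 84, -46, -50) = -50
af (MIN): min(29, -21, -32) = -32
ag (MIN): min(69, 88, -86) = -86
h (MAX): max(-47, -50, -32, -86) = -32
ah (MIN): min(69, -3, -8) = -8
aj (MIN): min(-5, -67) = -67
j (MAX): max(-8, -67) = -8
M3 (MIN): min(-7, -32, -8) = -32
top (MAX): max(-27, -67, -32) = -27

-27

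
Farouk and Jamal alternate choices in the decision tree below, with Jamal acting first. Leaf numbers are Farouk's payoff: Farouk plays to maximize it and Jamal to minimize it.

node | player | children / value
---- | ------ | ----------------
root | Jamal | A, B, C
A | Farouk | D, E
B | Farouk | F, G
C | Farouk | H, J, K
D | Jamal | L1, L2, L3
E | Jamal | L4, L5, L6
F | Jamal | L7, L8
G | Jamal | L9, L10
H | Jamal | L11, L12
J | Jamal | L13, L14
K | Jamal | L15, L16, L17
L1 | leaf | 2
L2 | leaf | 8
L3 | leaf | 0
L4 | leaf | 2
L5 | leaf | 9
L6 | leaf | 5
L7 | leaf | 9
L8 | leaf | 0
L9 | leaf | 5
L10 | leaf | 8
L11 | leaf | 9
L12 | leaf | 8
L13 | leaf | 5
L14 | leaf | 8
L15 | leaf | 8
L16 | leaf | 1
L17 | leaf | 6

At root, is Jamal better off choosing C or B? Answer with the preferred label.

H (Jamal): min(9, 8) = 8
J (Jamal): min(5, 8) = 5
K (Jamal): min(8, 1, 6) = 1
C (Farouk): max(8, 5, 1) = 8
F (Jamal): min(9, 0) = 0
G (Jamal): min(5, 8) = 5
B (Farouk): max(0, 5) = 5
Jamal prefers the lower value; C=8, B=5. B is better since 5 < 8.

B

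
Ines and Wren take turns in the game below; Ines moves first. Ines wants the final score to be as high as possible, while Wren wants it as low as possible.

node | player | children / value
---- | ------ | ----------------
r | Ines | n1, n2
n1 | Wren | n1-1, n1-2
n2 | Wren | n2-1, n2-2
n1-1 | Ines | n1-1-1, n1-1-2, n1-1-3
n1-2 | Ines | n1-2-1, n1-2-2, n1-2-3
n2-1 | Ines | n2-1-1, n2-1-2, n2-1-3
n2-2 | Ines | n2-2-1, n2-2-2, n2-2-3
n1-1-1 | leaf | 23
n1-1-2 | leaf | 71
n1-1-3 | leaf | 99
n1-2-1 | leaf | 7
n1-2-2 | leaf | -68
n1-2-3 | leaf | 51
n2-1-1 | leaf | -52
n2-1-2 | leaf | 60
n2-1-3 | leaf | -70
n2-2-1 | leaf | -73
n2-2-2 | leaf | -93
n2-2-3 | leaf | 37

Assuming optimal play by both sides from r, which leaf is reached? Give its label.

n1-2-3

n1-1 (Ines): max(23, 71, 99) = 99
n1-2 (Ines): max(7, -68, 51) = 51
n1 (Wren): min(99, 51) = 51
n2-1 (Ines): max(-52, 60, -70) = 60
n2-2 (Ines): max(-73, -93, 37) = 37
n2 (Wren): min(60, 37) = 37
r (Ines): max(51, 37) = 51
At r, Ines picks n1 (highest: 51).
At n1, Wren picks n1-2 (lowest: 51).
At n1-2, Ines picks n1-2-3 (highest: 51).
Terminal value 51.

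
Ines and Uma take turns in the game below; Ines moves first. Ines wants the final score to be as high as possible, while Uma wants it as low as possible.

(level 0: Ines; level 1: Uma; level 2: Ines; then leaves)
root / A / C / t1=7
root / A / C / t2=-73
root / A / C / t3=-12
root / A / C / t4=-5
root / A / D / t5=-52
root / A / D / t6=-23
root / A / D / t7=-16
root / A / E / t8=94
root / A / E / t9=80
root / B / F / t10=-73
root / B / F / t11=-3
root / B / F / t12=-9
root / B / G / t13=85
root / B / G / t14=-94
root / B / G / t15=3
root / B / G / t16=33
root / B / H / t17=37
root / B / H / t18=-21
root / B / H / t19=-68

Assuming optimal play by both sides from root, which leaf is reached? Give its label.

C (Ines): max(7, -73, -12, -5) = 7
D (Ines): max(-52, -23, -16) = -16
E (Ines): max(94, 80) = 94
A (Uma): min(7, -16, 94) = -16
F (Ines): max(-73, -3, -9) = -3
G (Ines): max(85, -94, 3, 33) = 85
H (Ines): max(37, -21, -68) = 37
B (Uma): min(-3, 85, 37) = -3
root (Ines): max(-16, -3) = -3
At root, Ines picks B (highest: -3).
At B, Uma picks F (lowest: -3).
At F, Ines picks t11 (highest: -3).
Terminal value -3.

t11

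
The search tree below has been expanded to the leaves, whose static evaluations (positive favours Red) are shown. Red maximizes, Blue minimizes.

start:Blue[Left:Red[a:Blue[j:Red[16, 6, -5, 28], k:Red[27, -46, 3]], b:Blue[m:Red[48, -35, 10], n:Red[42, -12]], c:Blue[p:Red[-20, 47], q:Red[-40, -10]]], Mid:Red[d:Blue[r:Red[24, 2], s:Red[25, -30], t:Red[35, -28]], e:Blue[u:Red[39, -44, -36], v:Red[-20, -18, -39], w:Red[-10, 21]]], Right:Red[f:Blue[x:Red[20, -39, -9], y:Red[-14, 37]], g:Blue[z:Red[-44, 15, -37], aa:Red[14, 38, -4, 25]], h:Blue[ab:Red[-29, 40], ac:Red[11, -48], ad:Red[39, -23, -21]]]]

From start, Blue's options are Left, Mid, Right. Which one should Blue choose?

Right

j (Red): max(16, 6, -5, 28) = 28
k (Red): max(27, -46, 3) = 27
a (Blue): min(28, 27) = 27
m (Red): max(48, -35, 10) = 48
n (Red): max(42, -12) = 42
b (Blue): min(48, 42) = 42
p (Red): max(-20, 47) = 47
q (Red): max(-40, -10) = -10
c (Blue): min(47, -10) = -10
Left (Red): max(27, 42, -10) = 42
r (Red): max(24, 2) = 24
s (Red): max(25, -30) = 25
t (Red): max(35, -28) = 35
d (Blue): min(24, 25, 35) = 24
u (Red): max(39, -44, -36) = 39
v (Red): max(-20, -18, -39) = -18
w (Red): max(-10, 21) = 21
e (Blue): min(39, -18, 21) = -18
Mid (Red): max(24, -18) = 24
x (Red): max(20, -39, -9) = 20
y (Red): max(-14, 37) = 37
f (Blue): min(20, 37) = 20
z (Red): max(-44, 15, -37) = 15
aa (Red): max(14, 38, -4, 25) = 38
g (Blue): min(15, 38) = 15
ab (Red): max(-29, 40) = 40
ac (Red): max(11, -48) = 11
ad (Red): max(39, -23, -21) = 39
h (Blue): min(40, 11, 39) = 11
Right (Red): max(20, 15, 11) = 20
start (Blue): min(42, 24, 20) = 20
Blue at start wants the lowest of {Left=42, Mid=24, Right=20}, so chooses Right.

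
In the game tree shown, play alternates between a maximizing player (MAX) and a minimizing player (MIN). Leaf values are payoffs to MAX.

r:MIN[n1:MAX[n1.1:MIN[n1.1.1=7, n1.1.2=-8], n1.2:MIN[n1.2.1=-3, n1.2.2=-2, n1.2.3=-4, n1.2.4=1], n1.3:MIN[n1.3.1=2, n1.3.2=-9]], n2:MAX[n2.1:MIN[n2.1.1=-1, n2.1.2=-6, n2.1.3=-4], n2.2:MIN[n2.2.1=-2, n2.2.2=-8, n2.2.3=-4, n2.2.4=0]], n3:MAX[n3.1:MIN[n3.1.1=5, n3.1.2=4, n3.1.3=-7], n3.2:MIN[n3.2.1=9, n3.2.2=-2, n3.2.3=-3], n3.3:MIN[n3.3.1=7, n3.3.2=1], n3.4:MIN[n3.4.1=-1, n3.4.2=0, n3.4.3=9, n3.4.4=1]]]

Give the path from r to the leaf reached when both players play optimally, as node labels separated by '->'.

r -> n2 -> n2.1 -> n2.1.2

n1.1 (MIN): min(7, -8) = -8
n1.2 (MIN): min(-3, -2, -4, 1) = -4
n1.3 (MIN): min(2, -9) = -9
n1 (MAX): max(-8, -4, -9) = -4
n2.1 (MIN): min(-1, -6, -4) = -6
n2.2 (MIN): min(-2, -8, -4, 0) = -8
n2 (MAX): max(-6, -8) = -6
n3.1 (MIN): min(5, 4, -7) = -7
n3.2 (MIN): min(9, -2, -3) = -3
n3.3 (MIN): min(7, 1) = 1
n3.4 (MIN): min(-1, 0, 9, 1) = -1
n3 (MAX): max(-7, -3, 1, -1) = 1
r (MIN): min(-4, -6, 1) = -6
At r, MIN picks n2 (lowest: -6).
At n2, MAX picks n2.1 (highest: -6).
At n2.1, MIN picks n2.1.2 (lowest: -6).
Terminal value -6.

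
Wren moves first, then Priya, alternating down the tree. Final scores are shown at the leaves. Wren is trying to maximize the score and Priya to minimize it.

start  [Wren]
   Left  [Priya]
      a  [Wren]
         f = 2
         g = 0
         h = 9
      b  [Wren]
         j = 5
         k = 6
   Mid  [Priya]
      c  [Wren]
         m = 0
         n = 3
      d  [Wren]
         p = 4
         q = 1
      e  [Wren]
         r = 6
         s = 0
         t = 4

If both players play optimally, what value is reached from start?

6

a (Wren): max(2, 0, 9) = 9
b (Wren): max(5, 6) = 6
Left (Priya): min(9, 6) = 6
c (Wren): max(0, 3) = 3
d (Wren): max(4, 1) = 4
e (Wren): max(6, 0, 4) = 6
Mid (Priya): min(3, 4, 6) = 3
start (Wren): max(6, 3) = 6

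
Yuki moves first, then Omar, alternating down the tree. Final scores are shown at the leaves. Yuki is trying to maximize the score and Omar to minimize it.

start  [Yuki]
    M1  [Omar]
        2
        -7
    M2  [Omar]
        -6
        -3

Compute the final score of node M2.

-6

M2 (Omar): min(-6, -3) = -6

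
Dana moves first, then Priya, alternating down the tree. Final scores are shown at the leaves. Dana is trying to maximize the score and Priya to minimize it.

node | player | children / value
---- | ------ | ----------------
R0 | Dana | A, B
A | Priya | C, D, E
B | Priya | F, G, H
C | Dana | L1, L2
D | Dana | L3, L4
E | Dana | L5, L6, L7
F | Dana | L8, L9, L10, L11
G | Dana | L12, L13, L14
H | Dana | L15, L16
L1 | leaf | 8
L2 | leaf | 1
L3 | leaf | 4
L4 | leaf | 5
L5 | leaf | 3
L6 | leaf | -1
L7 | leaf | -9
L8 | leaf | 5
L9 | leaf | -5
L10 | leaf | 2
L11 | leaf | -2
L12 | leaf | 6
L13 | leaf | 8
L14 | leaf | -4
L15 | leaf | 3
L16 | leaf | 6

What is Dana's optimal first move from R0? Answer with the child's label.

B

C (Dana): max(8, 1) = 8
D (Dana): max(4, 5) = 5
E (Dana): max(3, -1, -9) = 3
A (Priya): min(8, 5, 3) = 3
F (Dana): max(5, -5, 2, -2) = 5
G (Dana): max(6, 8, -4) = 8
H (Dana): max(3, 6) = 6
B (Priya): min(5, 8, 6) = 5
R0 (Dana): max(3, 5) = 5
Dana at R0 wants the highest of {A=3, B=5}, so chooses B.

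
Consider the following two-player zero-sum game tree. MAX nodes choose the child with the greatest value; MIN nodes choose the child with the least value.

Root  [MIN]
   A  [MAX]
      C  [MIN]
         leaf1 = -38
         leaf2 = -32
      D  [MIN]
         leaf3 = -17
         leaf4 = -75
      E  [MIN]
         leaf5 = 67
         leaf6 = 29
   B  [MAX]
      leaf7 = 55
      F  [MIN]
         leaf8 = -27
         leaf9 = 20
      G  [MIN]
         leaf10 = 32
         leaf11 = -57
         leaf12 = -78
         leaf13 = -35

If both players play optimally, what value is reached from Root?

C (MIN): min(-38, -32) = -38
D (MIN): min(-17, -75) = -75
E (MIN): min(67, 29) = 29
A (MAX): max(-38, -75, 29) = 29
F (MIN): min(-27, 20) = -27
G (MIN): min(32, -57, -78, -35) = -78
B (MAX): max(55, -27, -78) = 55
Root (MIN): min(29, 55) = 29

29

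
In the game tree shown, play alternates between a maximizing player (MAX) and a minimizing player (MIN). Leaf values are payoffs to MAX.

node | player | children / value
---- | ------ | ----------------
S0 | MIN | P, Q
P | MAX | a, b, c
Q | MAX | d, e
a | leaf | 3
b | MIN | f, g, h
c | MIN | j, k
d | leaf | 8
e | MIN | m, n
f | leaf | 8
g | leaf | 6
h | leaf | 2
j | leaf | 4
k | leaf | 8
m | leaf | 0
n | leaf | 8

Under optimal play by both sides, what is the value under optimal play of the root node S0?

b (MIN): min(8, 6, 2) = 2
c (MIN): min(4, 8) = 4
P (MAX): max(3, 2, 4) = 4
e (MIN): min(0, 8) = 0
Q (MAX): max(8, 0) = 8
S0 (MIN): min(4, 8) = 4

4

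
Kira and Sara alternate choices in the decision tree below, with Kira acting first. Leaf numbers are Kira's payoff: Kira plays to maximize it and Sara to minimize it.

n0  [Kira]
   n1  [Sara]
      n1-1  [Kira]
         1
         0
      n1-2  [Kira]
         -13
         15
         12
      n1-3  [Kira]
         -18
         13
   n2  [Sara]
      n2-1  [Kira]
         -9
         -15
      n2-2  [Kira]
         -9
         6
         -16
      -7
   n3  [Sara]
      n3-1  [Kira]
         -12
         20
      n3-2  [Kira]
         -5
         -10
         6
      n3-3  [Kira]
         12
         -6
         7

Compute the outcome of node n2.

n2-1 (Kira): max(-9, -15) = -9
n2-2 (Kira): max(-9, 6, -16) = 6
n2 (Sara): min(-9, 6, -7) = -9

-9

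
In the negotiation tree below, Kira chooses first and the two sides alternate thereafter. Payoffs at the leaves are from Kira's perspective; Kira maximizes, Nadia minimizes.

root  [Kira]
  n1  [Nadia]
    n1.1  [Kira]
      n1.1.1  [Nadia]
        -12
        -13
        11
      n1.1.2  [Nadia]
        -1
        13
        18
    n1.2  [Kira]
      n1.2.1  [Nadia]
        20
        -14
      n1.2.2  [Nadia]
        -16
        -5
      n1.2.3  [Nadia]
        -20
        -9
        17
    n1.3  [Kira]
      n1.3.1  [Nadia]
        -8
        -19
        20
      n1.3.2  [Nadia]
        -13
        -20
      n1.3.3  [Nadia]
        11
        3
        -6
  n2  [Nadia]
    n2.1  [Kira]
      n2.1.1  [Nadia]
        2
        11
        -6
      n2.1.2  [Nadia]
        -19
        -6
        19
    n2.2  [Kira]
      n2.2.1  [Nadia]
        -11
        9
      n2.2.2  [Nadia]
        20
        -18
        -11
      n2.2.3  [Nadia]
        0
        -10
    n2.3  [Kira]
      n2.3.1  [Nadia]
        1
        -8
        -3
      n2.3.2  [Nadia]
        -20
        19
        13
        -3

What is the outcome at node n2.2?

n2.2.1 (Nadia): min(-11, 9) = -11
n2.2.2 (Nadia): min(20, -18, -11) = -18
n2.2.3 (Nadia): min(0, -10) = -10
n2.2 (Kira): max(-11, -18, -10) = -10

-10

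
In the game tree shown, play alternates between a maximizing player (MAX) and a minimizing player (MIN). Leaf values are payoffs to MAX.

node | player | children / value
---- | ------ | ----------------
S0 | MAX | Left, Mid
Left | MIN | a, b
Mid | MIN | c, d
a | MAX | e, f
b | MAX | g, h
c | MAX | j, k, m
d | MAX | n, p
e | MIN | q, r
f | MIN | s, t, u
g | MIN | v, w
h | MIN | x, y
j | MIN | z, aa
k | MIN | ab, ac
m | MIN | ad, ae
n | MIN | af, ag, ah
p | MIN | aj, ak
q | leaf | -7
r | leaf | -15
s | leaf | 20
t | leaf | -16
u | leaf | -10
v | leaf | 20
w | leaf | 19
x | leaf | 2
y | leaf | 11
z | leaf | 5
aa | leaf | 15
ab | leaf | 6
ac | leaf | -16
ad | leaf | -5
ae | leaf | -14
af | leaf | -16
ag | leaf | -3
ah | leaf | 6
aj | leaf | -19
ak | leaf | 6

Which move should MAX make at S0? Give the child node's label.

e (MIN): min(-7, -15) = -15
f (MIN): min(20, -16, -10) = -16
a (MAX): max(-15, -16) = -15
g (MIN): min(20, 19) = 19
h (MIN): min(2, 11) = 2
b (MAX): max(19, 2) = 19
Left (MIN): min(-15, 19) = -15
j (MIN): min(5, 15) = 5
k (MIN): min(6, -16) = -16
m (MIN): min(-5, -14) = -14
c (MAX): max(5, -16, -14) = 5
n (MIN): min(-16, -3, 6) = -16
p (MIN): min(-19, 6) = -19
d (MAX): max(-16, -19) = -16
Mid (MIN): min(5, -16) = -16
S0 (MAX): max(-15, -16) = -15
MAX at S0 wants the highest of {Left=-15, Mid=-16}, so chooses Left.

Left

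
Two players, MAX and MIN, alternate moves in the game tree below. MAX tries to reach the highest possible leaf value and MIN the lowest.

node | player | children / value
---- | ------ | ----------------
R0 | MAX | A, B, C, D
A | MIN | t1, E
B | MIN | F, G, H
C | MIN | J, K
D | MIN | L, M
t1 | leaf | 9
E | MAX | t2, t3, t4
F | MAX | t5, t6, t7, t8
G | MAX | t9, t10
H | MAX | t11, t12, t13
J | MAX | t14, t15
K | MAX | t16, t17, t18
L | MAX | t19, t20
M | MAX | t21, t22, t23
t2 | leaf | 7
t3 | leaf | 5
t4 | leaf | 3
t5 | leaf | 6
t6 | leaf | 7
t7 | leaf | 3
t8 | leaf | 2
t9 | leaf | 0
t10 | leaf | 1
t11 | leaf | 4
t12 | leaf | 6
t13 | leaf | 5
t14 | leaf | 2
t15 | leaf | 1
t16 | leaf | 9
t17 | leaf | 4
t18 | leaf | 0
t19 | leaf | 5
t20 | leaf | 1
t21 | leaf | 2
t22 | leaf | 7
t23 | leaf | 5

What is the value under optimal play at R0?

E (MAX): max(7, 5, 3) = 7
A (MIN): min(9, 7) = 7
F (MAX): max(6, 7, 3, 2) = 7
G (MAX): max(0, 1) = 1
H (MAX): max(4, 6, 5) = 6
B (MIN): min(7, 1, 6) = 1
J (MAX): max(2, 1) = 2
K (MAX): max(9, 4, 0) = 9
C (MIN): min(2, 9) = 2
L (MAX): max(5, 1) = 5
M (MAX): max(2, 7, 5) = 7
D (MIN): min(5, 7) = 5
R0 (MAX): max(7, 1, 2, 5) = 7

7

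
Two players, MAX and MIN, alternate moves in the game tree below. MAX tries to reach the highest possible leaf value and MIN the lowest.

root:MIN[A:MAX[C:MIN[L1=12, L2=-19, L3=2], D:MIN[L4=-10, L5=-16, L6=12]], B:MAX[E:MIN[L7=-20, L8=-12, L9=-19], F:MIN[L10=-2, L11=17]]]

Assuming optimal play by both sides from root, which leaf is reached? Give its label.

L5

C (MIN): min(12, -19, 2) = -19
D (MIN): min(-10, -16, 12) = -16
A (MAX): max(-19, -16) = -16
E (MIN): min(-20, -12, -19) = -20
F (MIN): min(-2, 17) = -2
B (MAX): max(-20, -2) = -2
root (MIN): min(-16, -2) = -16
At root, MIN picks A (lowest: -16).
At A, MAX picks D (highest: -16).
At D, MIN picks L5 (lowest: -16).
Terminal value -16.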